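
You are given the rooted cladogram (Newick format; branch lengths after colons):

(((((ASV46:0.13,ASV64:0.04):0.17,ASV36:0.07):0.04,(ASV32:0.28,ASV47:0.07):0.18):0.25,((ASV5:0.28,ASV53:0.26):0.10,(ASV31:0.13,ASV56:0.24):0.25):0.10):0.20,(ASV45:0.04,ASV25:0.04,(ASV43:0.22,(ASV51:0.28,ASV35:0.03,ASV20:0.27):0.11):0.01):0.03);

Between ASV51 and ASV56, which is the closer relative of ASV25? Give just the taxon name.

The MRCA of ASV25 and ASV51 subtends (ASV45,ASV25,(ASV43,(ASV51,ASV35,ASV20))) (6 taxa).
The MRCA of ASV25 and ASV56 is the root, subtending the entire tree (15 taxa).
The first is nested inside the second, so ASV25 shares a more recent common ancestor with ASV51.

ASV51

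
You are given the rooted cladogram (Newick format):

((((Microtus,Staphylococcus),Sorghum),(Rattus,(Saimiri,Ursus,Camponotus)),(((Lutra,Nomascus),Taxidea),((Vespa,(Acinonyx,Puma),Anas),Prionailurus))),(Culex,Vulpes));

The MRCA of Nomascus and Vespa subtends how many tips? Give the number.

8

The MRCA of Nomascus and Vespa is the node subtending (((Lutra,Nomascus),Taxidea),((Vespa,(Acinonyx,Puma),Anas),Prionailurus)).
That clade contains 8 terminal taxa: Acinonyx, Anas, Lutra, Nomascus, Prionailurus, Puma, Taxidea, Vespa.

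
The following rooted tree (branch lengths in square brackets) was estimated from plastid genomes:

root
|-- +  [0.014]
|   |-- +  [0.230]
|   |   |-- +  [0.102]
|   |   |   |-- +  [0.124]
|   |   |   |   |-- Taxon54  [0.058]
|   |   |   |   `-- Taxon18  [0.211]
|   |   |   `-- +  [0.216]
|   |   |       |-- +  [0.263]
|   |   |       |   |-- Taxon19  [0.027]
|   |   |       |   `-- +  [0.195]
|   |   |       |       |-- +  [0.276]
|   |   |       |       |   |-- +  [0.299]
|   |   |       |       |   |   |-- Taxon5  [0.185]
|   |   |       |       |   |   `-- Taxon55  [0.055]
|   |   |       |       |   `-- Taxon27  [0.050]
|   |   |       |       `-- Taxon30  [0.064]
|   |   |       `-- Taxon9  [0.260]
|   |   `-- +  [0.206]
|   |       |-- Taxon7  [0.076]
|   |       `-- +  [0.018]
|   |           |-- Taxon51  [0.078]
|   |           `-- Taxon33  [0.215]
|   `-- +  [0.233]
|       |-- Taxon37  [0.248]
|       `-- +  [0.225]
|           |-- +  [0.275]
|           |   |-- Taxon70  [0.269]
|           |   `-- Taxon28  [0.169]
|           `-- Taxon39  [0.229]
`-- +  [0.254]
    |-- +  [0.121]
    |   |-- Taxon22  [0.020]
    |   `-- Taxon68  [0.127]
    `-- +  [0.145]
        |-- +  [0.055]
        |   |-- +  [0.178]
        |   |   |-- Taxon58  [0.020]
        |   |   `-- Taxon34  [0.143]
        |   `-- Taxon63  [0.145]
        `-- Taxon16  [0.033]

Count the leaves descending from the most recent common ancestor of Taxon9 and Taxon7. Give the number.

11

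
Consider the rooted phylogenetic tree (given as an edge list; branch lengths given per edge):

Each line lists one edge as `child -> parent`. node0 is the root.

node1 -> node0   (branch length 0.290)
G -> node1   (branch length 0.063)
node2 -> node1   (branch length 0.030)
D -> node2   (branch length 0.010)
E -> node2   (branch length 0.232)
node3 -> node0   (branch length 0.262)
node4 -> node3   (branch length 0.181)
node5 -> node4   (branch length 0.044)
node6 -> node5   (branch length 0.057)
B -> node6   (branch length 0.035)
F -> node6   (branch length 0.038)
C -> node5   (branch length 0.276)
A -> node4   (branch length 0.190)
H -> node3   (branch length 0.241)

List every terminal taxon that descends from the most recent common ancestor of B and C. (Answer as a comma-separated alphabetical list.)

B, C, F

Tracing B: it sits inside (B,F).
Tracing C: it sits inside ((B,F),C).
The smallest clade enclosing both is ((B,F),C); the answer is its 3 terminal taxa in alphabetical order.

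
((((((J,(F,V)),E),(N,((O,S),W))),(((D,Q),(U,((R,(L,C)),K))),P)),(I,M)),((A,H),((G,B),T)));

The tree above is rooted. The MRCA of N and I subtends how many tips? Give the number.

The MRCA of N and I is the node subtending (((((J,(F,V)),E),(N,((O,S),W))),(((D,Q),(U,((R,(L,C)),K))),P)),(I,M)).
That clade contains 18 terminal taxa: C, D, E, F, I, J, K, L, M, N, O, P, Q, R, S, U, V, W.

18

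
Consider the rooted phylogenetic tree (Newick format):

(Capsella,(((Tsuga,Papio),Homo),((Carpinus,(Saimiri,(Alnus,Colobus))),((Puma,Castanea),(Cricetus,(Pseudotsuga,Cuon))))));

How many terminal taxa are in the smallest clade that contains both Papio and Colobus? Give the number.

12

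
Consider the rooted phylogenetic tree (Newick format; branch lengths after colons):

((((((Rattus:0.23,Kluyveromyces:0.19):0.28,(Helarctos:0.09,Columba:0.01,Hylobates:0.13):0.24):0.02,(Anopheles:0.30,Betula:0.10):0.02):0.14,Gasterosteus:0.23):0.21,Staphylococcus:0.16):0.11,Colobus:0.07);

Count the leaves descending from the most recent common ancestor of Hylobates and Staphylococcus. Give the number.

The MRCA of Hylobates and Staphylococcus is the node subtending (((((Rattus,Kluyveromyces),(Helarctos,Columba,Hylobates)),(Anopheles,Betula)),Gasterosteus),Staphylococcus).
That clade contains 9 terminal taxa: Anopheles, Betula, Columba, Gasterosteus, Helarctos, Hylobates, Kluyveromyces, Rattus, Staphylococcus.

9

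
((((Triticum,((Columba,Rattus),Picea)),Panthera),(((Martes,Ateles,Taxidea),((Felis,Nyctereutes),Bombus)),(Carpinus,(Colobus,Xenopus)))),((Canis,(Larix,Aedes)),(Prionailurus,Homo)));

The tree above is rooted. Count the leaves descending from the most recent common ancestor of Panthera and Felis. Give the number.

The MRCA of Panthera and Felis is the node subtending (((Triticum,((Columba,Rattus),Picea)),Panthera),(((Martes,Ateles,Taxidea),((Felis,Nyctereutes),Bombus)),(Carpinus,(Colobus,Xenopus)))).
That clade contains 14 terminal taxa: Ateles, Bombus, Carpinus, Colobus, Columba, Felis, Martes, Nyctereutes, Panthera, Picea, Rattus, Taxidea, Triticum, Xenopus.

14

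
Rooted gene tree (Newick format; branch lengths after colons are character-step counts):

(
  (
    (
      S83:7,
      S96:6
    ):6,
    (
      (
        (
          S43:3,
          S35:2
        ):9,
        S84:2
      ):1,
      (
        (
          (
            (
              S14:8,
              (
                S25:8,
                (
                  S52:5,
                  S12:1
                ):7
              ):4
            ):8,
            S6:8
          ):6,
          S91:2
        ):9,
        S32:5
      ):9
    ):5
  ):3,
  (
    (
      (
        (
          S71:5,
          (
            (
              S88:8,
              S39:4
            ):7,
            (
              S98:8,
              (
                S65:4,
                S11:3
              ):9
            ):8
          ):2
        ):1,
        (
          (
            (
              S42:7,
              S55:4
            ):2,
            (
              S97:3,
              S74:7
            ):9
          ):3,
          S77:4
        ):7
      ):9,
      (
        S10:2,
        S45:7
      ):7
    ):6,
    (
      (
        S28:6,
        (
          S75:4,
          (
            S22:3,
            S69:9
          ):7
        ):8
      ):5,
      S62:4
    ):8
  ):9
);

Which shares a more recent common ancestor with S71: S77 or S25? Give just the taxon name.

S77

The MRCA of S71 and S77 subtends ((S71,((S88,S39),(S98,(S65,S11)))),(((S42,S55),(S97,S74)),S77)) (11 taxa).
The MRCA of S71 and S25 is the root, subtending the entire tree (30 taxa).
The first is nested inside the second, so S71 shares a more recent common ancestor with S77.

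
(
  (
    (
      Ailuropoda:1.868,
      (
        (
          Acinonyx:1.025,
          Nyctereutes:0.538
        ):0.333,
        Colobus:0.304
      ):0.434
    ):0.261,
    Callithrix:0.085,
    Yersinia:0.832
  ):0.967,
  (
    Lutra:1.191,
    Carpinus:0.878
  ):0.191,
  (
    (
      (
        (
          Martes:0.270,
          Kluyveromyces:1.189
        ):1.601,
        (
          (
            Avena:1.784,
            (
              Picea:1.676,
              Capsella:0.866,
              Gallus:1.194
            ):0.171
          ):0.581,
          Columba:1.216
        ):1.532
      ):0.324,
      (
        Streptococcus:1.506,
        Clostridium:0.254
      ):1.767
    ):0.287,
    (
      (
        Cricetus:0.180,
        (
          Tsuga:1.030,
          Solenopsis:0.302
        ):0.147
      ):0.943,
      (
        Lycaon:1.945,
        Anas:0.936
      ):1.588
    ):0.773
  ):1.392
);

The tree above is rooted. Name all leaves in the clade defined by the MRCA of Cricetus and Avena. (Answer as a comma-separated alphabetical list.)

Tracing Cricetus: it sits inside (Cricetus,(Tsuga,Solenopsis)).
Tracing Avena: it sits inside (Avena,(Picea,Capsella,Gallus)).
The smallest clade enclosing both is ((((Martes,Kluyveromyces),((Avena,(Picea,Capsella,Gallus)),Columba)),(Streptococcus,Clostridium)),((Cricetus,(Tsuga,Solenopsis)),(Lycaon,Anas))); the answer is its 14 terminal taxa in alphabetical order.

Anas, Avena, Capsella, Clostridium, Columba, Cricetus, Gallus, Kluyveromyces, Lycaon, Martes, Picea, Solenopsis, Streptococcus, Tsuga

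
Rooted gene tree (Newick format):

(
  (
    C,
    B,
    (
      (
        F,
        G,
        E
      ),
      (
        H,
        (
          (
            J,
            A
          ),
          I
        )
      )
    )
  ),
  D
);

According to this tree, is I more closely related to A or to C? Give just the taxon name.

A

The MRCA of I and A subtends ((J,A),I) (3 taxa).
The MRCA of I and C subtends (C,B,((F,G,E),(H,((J,A),I)))) (9 taxa).
The first is nested inside the second, so I shares a more recent common ancestor with A.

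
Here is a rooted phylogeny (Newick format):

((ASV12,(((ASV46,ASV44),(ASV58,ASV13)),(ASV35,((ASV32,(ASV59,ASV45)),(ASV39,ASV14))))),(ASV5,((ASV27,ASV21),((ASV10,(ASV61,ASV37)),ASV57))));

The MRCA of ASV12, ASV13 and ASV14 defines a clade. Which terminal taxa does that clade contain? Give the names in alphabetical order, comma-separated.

ASV12, ASV13, ASV14, ASV32, ASV35, ASV39, ASV44, ASV45, ASV46, ASV58, ASV59

Tracing ASV12: it sits inside (ASV12,(((ASV46,ASV44),(ASV58,ASV13)),(ASV35,((ASV32,(ASV59,ASV45)),(ASV39,ASV14))))).
Tracing ASV13: it sits inside (ASV58,ASV13).
Tracing ASV14: it sits inside (ASV39,ASV14).
The smallest clade enclosing all 3 is (ASV12,(((ASV46,ASV44),(ASV58,ASV13)),(ASV35,((ASV32,(ASV59,ASV45)),(ASV39,ASV14))))); the answer is its 11 terminal taxa in alphabetical order.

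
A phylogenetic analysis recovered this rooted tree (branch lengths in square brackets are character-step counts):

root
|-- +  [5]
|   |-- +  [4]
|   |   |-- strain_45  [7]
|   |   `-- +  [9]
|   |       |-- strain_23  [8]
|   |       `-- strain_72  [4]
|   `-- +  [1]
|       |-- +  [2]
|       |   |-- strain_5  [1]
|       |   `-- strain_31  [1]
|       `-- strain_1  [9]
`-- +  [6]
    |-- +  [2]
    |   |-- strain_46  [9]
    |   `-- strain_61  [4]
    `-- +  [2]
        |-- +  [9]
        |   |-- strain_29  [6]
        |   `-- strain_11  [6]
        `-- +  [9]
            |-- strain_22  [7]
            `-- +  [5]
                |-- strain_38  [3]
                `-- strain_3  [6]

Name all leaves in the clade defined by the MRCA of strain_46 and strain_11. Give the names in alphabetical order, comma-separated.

strain_11, strain_22, strain_29, strain_3, strain_38, strain_46, strain_61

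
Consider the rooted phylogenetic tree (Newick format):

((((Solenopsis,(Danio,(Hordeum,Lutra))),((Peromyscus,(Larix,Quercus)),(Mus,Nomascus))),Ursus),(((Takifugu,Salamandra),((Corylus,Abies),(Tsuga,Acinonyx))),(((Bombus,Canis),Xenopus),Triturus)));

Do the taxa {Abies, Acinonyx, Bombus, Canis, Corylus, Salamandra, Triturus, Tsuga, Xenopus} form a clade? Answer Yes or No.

No

The MRCA of the listed taxa subtends (((Takifugu,Salamandra),((Corylus,Abies),(Tsuga,Acinonyx))),(((Bombus,Canis),Xenopus),Triturus)).
That clade also contains Takifugu, which is not in the proposed group, so the group is not monophyletic.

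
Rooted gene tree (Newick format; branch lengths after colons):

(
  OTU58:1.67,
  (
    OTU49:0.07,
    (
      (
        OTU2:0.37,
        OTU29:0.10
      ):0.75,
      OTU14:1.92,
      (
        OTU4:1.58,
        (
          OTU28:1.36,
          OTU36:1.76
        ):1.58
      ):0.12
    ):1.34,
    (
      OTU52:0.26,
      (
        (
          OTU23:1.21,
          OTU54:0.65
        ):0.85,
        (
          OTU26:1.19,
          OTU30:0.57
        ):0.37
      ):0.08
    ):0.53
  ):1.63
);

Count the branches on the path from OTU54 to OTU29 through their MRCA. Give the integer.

7

The MRCA of OTU54 and OTU29 is the node subtending (OTU49,((OTU2,OTU29),OTU14,(OTU4,(OTU28,OTU36))),(OTU52,((OTU23,OTU54),(OTU26,OTU30)))).
From OTU54 up to that node: 4 branches. From OTU29 up to the same node: 3 branches. Total: 4 + 3 = 7.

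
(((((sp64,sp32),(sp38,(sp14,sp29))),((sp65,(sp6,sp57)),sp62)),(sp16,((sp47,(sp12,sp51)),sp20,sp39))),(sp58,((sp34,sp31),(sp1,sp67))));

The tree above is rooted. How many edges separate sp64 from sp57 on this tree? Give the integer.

The MRCA of sp64 and sp57 is the node subtending (((sp64,sp32),(sp38,(sp14,sp29))),((sp65,(sp6,sp57)),sp62)).
From sp64 up to that node: 3 branches. From sp57 up to the same node: 4 branches. Total: 3 + 4 = 7.

7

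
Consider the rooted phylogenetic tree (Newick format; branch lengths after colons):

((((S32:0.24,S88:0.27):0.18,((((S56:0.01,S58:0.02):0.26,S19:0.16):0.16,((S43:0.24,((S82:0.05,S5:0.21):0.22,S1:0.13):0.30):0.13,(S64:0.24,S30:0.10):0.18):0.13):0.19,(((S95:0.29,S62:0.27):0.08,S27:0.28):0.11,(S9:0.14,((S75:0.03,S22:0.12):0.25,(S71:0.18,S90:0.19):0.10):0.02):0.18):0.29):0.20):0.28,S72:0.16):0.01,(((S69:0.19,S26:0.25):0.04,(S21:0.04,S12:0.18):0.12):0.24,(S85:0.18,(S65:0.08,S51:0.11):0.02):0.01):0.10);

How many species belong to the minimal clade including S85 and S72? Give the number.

The MRCA of S85 and S72 is the root, so the clade is the entire tree.
That clade contains 27 terminal taxa: S1, S12, S19, S21, S22, S26, S27, S30, S32, S43, S5, S51, S56, S58, S62, S64, S65, S69, S71, S72, S75, S82, S85, S88, S9, S90, S95.

27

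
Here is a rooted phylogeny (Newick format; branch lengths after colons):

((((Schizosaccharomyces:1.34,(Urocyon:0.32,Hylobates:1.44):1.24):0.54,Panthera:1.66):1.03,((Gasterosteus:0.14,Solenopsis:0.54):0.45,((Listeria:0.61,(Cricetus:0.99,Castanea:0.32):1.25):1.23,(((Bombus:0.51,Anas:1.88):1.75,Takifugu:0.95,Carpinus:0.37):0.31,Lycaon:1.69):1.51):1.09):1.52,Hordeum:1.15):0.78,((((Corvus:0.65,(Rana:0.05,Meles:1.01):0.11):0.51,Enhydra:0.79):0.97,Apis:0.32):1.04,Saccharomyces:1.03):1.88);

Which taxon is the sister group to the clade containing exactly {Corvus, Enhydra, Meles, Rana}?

The clade containing exactly {Corvus, Enhydra, Meles, Rana} attaches to the tree at the node subtending (((Corvus,(Rana,Meles)),Enhydra),Apis).
The other lineage descending from that same node — the sister group — is the single tip Apis.

Apis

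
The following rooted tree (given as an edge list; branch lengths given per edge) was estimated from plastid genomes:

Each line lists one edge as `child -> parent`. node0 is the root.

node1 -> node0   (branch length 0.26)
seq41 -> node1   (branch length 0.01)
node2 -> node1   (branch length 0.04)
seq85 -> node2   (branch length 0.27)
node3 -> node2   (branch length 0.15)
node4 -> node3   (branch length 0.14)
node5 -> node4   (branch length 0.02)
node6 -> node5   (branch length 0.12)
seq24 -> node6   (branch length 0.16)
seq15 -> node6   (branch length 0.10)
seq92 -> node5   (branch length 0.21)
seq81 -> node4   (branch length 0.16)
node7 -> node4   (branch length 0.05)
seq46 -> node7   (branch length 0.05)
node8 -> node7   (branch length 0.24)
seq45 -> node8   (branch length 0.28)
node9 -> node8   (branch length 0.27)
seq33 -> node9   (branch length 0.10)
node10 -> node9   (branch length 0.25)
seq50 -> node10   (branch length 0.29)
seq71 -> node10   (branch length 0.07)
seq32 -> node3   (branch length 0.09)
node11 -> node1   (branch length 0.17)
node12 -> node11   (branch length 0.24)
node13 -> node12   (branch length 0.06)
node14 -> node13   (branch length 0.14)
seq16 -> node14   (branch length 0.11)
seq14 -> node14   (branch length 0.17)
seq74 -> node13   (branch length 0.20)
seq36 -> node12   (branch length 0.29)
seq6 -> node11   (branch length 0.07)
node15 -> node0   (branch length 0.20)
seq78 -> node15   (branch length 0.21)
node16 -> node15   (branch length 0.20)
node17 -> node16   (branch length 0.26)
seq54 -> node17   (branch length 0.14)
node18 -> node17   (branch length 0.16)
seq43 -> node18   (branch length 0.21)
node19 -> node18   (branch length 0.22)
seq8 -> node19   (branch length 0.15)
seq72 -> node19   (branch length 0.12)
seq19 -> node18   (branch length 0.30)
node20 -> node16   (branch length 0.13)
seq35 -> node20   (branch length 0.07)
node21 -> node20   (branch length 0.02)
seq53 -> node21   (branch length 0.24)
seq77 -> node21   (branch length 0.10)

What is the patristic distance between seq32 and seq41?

The path runs seq32 → … → MRCA → … → seq41; the MRCA is the node subtending (seq41,(seq85,((((seq24,seq15),seq92),seq81,(seq46,(seq45,(seq33,(seq50,seq71))))),seq32)),((((seq16,seq14),seq74),seq36),seq6)).
Branch lengths along that path: 0.09 + 0.15 + 0.04 + 0.01 = 0.29.

0.29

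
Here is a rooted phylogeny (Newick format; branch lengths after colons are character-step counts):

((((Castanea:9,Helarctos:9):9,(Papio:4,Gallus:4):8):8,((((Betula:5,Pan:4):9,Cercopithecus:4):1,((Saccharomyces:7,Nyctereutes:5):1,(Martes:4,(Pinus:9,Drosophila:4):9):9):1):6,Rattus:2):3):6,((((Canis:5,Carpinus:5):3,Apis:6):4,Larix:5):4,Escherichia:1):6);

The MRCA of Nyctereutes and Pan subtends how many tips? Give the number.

8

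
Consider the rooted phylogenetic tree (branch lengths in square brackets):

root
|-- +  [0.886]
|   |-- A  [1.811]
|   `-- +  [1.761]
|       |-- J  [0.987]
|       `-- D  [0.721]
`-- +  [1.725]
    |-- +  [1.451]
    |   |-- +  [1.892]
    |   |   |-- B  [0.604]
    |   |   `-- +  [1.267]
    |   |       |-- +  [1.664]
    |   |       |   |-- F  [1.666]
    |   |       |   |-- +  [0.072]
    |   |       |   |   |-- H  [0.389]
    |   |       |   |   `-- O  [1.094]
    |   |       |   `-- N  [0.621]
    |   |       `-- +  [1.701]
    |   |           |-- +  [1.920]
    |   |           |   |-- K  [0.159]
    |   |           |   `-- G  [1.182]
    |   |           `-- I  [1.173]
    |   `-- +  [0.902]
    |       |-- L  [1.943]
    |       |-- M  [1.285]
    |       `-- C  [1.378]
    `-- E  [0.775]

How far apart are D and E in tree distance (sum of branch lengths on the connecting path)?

The path runs D → … → MRCA → … → E; the MRCA is the root of the tree.
Branch lengths along that path: 0.721 + 1.761 + 0.886 + 1.725 + 0.775 = 5.868.

5.868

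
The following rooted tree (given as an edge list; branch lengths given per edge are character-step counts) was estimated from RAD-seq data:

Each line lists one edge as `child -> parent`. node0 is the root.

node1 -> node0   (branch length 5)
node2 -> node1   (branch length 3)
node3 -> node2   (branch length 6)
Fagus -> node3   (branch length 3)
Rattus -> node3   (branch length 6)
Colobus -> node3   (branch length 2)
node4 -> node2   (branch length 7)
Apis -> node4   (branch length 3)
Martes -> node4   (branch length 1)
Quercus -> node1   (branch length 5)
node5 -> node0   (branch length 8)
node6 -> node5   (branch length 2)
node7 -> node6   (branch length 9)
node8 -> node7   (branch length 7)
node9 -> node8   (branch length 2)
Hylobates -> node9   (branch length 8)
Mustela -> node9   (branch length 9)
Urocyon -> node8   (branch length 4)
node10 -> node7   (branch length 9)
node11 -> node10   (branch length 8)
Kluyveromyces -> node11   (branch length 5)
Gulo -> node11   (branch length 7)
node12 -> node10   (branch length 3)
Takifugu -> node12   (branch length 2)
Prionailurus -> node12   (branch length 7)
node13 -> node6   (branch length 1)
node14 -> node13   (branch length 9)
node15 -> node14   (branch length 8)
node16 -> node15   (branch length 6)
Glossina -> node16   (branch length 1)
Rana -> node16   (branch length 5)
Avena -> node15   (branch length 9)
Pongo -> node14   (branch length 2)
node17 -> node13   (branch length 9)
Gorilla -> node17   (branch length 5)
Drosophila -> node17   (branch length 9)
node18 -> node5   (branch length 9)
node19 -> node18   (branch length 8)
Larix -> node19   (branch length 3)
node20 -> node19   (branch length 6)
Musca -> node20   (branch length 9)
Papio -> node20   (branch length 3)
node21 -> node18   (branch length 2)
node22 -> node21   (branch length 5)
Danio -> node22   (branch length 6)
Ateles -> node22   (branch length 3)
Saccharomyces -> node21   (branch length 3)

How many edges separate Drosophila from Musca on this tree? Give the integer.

8

The MRCA of Drosophila and Musca is the node subtending (((((Hylobates,Mustela),Urocyon),((Kluyveromyces,Gulo),(Takifugu,Prionailurus))),((((Glossina,Rana),Avena),Pongo),(Gorilla,Drosophila))),((Larix,(Musca,Papio)),((Danio,Ateles),Saccharomyces))).
From Drosophila up to that node: 4 branches. From Musca up to the same node: 4 branches. Total: 4 + 4 = 8.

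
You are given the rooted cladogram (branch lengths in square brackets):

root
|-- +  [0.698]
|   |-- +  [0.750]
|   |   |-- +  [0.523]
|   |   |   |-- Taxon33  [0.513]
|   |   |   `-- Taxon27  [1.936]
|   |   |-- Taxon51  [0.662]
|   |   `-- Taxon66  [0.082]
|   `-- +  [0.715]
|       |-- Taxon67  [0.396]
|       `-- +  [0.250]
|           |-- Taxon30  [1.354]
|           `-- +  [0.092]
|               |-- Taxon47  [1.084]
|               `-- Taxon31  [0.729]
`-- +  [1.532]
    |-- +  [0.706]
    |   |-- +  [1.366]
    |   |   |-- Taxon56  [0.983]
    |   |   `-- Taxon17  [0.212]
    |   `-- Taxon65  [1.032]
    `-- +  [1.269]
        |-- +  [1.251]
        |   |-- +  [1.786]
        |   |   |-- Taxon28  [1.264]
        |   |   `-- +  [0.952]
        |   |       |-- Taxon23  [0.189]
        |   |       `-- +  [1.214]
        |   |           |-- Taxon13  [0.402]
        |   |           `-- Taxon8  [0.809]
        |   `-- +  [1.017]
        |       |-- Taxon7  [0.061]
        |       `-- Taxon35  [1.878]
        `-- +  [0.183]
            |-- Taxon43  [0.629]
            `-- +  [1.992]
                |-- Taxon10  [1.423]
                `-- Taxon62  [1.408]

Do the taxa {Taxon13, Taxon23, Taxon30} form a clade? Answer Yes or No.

No

The MRCA of the listed taxa is the root, so the smallest clade containing them is the whole tree.
That clade also contains Taxon10, Taxon17, Taxon27, Taxon28, Taxon31, Taxon33, Taxon35, Taxon43, Taxon47, Taxon51, Taxon56, Taxon62, Taxon65, Taxon66, Taxon67, Taxon7, Taxon8, which are not in the proposed group, so the group is not monophyletic.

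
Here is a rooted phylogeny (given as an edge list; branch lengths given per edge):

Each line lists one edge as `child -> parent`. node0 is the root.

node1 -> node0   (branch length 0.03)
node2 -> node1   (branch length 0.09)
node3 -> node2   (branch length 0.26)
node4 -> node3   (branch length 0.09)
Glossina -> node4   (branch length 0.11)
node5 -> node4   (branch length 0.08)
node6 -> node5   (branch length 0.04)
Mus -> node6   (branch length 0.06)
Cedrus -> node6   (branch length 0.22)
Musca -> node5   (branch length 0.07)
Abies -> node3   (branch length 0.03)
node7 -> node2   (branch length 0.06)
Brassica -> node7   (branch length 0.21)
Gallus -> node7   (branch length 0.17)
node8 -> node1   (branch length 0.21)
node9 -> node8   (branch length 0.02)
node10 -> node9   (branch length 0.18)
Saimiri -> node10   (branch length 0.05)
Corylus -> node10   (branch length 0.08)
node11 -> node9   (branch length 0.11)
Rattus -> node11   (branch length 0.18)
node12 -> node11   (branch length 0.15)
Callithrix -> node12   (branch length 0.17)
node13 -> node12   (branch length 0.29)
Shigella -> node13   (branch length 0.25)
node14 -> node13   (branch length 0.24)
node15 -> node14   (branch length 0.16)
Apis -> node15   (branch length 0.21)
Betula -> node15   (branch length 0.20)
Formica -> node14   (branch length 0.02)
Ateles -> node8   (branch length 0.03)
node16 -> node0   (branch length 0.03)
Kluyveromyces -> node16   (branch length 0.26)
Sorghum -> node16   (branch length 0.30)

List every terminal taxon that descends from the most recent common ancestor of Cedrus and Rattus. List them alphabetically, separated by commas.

Abies, Apis, Ateles, Betula, Brassica, Callithrix, Cedrus, Corylus, Formica, Gallus, Glossina, Mus, Musca, Rattus, Saimiri, Shigella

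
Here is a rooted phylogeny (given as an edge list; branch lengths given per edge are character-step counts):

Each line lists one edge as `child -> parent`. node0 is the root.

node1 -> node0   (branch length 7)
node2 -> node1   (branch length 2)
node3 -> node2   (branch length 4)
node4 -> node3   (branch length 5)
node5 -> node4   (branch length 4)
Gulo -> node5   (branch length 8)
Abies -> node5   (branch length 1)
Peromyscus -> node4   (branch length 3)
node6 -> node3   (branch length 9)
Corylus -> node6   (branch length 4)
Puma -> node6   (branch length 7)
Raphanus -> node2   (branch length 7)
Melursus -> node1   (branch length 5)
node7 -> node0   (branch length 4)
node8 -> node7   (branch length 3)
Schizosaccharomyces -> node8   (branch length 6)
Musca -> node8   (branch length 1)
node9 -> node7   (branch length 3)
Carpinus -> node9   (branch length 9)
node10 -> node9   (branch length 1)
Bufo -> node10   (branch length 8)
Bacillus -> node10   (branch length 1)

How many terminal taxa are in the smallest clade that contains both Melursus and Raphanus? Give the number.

7

The MRCA of Melursus and Raphanus is the node subtending (((((Gulo,Abies),Peromyscus),(Corylus,Puma)),Raphanus),Melursus).
That clade contains 7 terminal taxa: Abies, Corylus, Gulo, Melursus, Peromyscus, Puma, Raphanus.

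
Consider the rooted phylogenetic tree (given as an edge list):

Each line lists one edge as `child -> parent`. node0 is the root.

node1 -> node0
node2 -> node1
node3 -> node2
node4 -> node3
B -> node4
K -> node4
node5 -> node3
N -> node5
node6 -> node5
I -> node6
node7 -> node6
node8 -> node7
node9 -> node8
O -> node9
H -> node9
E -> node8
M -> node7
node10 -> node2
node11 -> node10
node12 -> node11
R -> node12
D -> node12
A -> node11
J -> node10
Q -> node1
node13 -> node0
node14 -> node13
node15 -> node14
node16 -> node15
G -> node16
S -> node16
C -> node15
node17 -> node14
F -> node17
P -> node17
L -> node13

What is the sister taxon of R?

R attaches to the tree at the node subtending (R,D).
The other lineage descending from that same node — the sister group — is the single tip D.

D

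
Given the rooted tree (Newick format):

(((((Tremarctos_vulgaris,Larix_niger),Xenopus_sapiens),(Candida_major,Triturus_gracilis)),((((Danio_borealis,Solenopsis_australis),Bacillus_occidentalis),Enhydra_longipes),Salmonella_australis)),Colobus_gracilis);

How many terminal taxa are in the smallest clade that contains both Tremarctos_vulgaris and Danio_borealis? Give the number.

10

The MRCA of Tremarctos_vulgaris and Danio_borealis is the node subtending ((((Tremarctos_vulgaris,Larix_niger),Xenopus_sapiens),(Candida_major,Triturus_gracilis)),((((Danio_borealis,Solenopsis_australis),Bacillus_occidentalis),Enhydra_longipes),Salmonella_australis)).
That clade contains 10 terminal taxa: Bacillus_occidentalis, Candida_major, Danio_borealis, Enhydra_longipes, Larix_niger, Salmonella_australis, Solenopsis_australis, Tremarctos_vulgaris, Triturus_gracilis, Xenopus_sapiens.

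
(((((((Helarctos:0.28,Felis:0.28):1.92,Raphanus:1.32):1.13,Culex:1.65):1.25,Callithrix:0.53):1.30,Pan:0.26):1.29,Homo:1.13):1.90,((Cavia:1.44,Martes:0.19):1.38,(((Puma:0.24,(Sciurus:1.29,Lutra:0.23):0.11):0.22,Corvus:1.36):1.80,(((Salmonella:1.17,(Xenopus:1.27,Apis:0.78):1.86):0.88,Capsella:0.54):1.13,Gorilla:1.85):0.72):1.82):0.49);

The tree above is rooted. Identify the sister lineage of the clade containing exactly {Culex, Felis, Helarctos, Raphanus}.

The clade containing exactly {Culex, Felis, Helarctos, Raphanus} attaches to the tree at the node subtending ((((Helarctos,Felis),Raphanus),Culex),Callithrix).
The other lineage descending from that same node — the sister group — is the single tip Callithrix.

Callithrix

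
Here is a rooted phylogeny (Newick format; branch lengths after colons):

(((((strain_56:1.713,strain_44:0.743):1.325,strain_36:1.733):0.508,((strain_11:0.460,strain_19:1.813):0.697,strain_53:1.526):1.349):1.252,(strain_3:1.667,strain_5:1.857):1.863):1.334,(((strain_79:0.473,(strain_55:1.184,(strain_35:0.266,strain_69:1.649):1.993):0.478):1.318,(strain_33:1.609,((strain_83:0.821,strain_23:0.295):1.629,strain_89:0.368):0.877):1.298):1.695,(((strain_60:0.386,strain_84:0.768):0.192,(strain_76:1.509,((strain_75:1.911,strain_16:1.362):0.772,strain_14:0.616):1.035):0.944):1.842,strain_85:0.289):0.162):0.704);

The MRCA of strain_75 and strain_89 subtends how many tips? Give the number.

The MRCA of strain_75 and strain_89 is the node subtending (((strain_79,(strain_55,(strain_35,strain_69))),(strain_33,((strain_83,strain_23),strain_89))),(((strain_60,strain_84),(strain_76,((strain_75,strain_16),strain_14))),strain_85)).
That clade contains 15 terminal taxa: strain_14, strain_16, strain_23, strain_33, strain_35, strain_55, strain_60, strain_69, strain_75, strain_76, strain_79, strain_83, strain_84, strain_85, strain_89.

15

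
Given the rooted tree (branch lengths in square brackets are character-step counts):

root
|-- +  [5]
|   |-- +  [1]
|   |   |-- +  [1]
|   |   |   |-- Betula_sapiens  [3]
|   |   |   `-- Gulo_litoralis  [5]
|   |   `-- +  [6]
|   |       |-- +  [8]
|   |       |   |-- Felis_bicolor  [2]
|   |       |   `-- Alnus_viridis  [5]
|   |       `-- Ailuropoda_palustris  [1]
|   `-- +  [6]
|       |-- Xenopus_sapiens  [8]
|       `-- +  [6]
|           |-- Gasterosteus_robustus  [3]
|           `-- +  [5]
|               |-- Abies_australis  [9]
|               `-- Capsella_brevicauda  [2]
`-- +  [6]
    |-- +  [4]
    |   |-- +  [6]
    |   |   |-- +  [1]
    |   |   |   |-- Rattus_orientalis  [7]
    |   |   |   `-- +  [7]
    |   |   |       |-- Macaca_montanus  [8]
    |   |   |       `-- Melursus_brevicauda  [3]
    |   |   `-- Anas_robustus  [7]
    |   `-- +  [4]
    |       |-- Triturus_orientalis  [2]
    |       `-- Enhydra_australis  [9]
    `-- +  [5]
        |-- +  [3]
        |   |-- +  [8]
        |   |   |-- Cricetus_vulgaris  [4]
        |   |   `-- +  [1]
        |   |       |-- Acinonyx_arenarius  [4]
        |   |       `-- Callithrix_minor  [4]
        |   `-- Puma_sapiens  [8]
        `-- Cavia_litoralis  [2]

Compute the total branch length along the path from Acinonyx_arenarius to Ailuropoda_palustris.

40

The path runs Acinonyx_arenarius → … → MRCA → … → Ailuropoda_palustris; the MRCA is the root of the tree.
Branch lengths along that path: 4 + 1 + 8 + 3 + 5 + 6 + 5 + 1 + 6 + 1 = 40.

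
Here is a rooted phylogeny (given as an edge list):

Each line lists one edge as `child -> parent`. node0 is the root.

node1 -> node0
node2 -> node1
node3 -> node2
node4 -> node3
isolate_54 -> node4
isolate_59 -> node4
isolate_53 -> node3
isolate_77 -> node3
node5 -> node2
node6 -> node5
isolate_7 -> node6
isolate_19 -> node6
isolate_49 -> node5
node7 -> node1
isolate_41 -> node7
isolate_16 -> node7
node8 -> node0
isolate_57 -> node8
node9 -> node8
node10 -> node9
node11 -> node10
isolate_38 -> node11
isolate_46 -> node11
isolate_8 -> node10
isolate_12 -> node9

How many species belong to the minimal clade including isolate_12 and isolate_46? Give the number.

4

The MRCA of isolate_12 and isolate_46 is the node subtending (((isolate_38,isolate_46),isolate_8),isolate_12).
That clade contains 4 terminal taxa: isolate_12, isolate_38, isolate_46, isolate_8.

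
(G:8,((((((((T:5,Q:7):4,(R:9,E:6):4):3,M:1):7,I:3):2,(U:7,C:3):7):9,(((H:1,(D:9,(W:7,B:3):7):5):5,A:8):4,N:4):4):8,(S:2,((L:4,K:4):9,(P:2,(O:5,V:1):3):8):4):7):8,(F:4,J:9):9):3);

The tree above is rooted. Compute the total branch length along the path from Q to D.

The path runs Q → … → MRCA → … → D; the MRCA is the node subtending ((((((T,Q),(R,E)),M),I),(U,C)),(((H,(D,(W,B))),A),N)).
Branch lengths along that path: 7 + 4 + 3 + 7 + 2 + 9 + 4 + 4 + 5 + 5 + 9 = 59.

59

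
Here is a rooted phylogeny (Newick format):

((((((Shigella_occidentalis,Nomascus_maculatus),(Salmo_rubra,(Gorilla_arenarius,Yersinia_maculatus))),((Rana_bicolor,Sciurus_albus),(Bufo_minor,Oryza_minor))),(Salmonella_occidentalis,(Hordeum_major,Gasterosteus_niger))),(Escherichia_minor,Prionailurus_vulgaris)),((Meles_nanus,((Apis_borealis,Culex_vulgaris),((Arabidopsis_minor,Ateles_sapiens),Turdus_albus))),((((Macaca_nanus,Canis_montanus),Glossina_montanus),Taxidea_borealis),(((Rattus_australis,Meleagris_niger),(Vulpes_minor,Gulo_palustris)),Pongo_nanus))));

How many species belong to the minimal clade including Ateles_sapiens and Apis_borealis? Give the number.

The MRCA of Ateles_sapiens and Apis_borealis is the node subtending ((Apis_borealis,Culex_vulgaris),((Arabidopsis_minor,Ateles_sapiens),Turdus_albus)).
That clade contains 5 terminal taxa: Apis_borealis, Arabidopsis_minor, Ateles_sapiens, Culex_vulgaris, Turdus_albus.

5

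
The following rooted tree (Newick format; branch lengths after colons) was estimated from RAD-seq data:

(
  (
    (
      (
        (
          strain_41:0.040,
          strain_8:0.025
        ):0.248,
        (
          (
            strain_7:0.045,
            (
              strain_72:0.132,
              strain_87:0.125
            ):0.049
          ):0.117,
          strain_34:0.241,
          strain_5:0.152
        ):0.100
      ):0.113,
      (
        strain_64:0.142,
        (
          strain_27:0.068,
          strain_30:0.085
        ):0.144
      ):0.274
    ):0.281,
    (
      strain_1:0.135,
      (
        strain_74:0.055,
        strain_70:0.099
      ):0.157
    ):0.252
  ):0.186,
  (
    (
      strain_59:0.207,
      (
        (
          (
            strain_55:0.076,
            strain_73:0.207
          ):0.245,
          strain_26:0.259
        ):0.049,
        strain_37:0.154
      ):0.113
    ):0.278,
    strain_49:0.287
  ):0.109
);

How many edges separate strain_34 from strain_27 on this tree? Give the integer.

The MRCA of strain_34 and strain_27 is the node subtending (((strain_41,strain_8),((strain_7,(strain_72,strain_87)),strain_34,strain_5)),(strain_64,(strain_27,strain_30))).
From strain_34 up to that node: 3 branches. From strain_27 up to the same node: 3 branches. Total: 3 + 3 = 6.

6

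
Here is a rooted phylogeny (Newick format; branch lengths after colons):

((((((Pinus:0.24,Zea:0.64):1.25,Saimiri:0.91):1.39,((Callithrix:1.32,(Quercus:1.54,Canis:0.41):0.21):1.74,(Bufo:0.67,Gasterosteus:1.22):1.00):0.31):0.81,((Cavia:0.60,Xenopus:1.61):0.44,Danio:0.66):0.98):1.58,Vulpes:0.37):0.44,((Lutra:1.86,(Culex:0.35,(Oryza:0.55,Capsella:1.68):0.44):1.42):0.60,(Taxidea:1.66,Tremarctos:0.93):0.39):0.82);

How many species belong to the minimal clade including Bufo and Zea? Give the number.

8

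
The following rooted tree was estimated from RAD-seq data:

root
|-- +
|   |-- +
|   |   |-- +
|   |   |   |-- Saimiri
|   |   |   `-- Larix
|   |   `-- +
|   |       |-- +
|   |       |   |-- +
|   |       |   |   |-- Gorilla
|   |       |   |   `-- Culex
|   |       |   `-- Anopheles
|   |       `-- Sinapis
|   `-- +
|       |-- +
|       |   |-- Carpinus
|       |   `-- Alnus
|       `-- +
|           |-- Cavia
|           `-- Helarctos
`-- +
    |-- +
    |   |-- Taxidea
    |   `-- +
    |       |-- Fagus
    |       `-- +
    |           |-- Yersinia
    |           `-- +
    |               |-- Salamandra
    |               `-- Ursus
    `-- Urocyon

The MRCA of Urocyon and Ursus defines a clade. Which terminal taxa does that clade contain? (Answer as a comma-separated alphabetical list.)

Fagus, Salamandra, Taxidea, Urocyon, Ursus, Yersinia

Tracing Urocyon: it sits inside ((Taxidea,(Fagus,(Yersinia,(Salamandra,Ursus)))),Urocyon).
Tracing Ursus: it sits inside (Salamandra,Ursus).
The smallest clade enclosing both is ((Taxidea,(Fagus,(Yersinia,(Salamandra,Ursus)))),Urocyon); the answer is its 6 terminal taxa in alphabetical order.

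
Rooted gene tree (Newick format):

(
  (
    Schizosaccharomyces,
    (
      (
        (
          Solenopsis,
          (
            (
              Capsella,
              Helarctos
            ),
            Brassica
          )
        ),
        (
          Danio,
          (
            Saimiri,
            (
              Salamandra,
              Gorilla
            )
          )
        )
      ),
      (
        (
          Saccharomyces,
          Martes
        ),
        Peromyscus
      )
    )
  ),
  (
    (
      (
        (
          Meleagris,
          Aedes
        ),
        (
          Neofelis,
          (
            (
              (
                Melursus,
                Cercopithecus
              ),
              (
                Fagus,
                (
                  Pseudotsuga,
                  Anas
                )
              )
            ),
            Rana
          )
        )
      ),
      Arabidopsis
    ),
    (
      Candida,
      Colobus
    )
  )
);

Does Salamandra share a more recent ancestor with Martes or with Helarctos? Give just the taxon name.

Helarctos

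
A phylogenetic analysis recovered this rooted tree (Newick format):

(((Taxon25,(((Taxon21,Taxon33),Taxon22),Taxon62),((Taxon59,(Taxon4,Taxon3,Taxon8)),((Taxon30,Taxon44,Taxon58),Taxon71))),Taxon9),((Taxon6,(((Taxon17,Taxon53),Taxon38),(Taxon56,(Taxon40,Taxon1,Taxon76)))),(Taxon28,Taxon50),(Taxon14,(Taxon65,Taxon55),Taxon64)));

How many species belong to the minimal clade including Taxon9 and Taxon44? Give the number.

The MRCA of Taxon9 and Taxon44 is the node subtending ((Taxon25,(((Taxon21,Taxon33),Taxon22),Taxon62),((Taxon59,(Taxon4,Taxon3,Taxon8)),((Taxon30,Taxon44,Taxon58),Taxon71))),Taxon9).
That clade contains 14 terminal taxa: Taxon21, Taxon22, Taxon25, Taxon3, Taxon30, Taxon33, Taxon4, Taxon44, Taxon58, Taxon59, Taxon62, Taxon71, Taxon8, Taxon9.

14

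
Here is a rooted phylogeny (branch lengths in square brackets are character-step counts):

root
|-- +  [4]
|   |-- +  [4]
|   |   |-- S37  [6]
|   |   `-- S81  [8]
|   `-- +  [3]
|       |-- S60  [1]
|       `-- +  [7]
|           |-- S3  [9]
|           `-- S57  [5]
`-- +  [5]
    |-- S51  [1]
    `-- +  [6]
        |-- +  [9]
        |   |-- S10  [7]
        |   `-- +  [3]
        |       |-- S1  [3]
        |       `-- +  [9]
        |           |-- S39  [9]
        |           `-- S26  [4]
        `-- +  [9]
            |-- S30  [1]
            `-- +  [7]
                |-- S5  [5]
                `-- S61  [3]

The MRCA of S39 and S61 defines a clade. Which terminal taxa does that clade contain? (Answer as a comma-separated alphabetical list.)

S1, S10, S26, S30, S39, S5, S61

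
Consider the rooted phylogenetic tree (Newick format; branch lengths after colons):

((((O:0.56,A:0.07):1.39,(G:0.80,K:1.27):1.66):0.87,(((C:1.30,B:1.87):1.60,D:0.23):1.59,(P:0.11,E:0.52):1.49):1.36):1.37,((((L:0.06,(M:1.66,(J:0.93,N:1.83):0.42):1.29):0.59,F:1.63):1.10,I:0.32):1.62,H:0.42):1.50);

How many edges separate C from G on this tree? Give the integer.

The MRCA of C and G is the node subtending (((O,A),(G,K)),(((C,B),D),(P,E))).
From C up to that node: 4 branches. From G up to the same node: 3 branches. Total: 4 + 3 = 7.

7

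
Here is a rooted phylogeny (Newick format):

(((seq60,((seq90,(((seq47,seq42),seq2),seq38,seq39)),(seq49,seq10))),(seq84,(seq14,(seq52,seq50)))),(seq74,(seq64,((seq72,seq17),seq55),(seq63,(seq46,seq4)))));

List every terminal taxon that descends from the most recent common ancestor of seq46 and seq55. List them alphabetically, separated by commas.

seq17, seq4, seq46, seq55, seq63, seq64, seq72

Tracing seq46: it sits inside (seq46,seq4).
Tracing seq55: it sits inside ((seq72,seq17),seq55).
The smallest clade enclosing both is (seq64,((seq72,seq17),seq55),(seq63,(seq46,seq4))); the answer is its 7 terminal taxa in alphabetical order.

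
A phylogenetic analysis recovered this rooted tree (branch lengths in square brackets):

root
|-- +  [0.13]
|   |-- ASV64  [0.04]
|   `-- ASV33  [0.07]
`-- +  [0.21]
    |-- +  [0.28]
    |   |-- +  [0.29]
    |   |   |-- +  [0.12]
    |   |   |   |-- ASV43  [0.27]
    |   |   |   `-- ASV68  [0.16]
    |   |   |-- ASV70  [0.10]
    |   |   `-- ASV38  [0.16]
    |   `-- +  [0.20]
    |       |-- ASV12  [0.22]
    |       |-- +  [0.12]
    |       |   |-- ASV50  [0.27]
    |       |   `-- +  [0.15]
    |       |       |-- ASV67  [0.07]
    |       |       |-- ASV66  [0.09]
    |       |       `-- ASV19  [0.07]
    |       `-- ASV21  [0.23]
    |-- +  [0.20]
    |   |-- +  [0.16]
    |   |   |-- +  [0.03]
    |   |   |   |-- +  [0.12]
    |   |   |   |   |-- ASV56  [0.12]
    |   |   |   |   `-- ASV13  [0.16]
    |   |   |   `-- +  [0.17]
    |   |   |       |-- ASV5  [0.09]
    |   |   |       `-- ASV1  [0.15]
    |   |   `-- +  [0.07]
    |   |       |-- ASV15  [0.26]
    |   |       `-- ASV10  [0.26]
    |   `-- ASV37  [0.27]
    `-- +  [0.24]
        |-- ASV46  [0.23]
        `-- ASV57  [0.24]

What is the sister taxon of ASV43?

ASV43 attaches to the tree at the node subtending (ASV43,ASV68).
The other lineage descending from that same node — the sister group — is the single tip ASV68.

ASV68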